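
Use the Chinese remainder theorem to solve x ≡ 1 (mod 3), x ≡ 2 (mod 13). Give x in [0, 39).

Write x = 1 + 3·k. Then 3·k ≡ 2 − 1 ≡ 1 (mod 13).
Need 3⁻¹ mod 13. Extended Euclid on (13, 3):
13 = 4×3 + 1
3 = 3×1 + 0
Back-substitute:
1 = 13 − 4·3
3⁻¹ ≡ 9 (mod 13), so k ≡ 9·1 ≡ 9 (mod 13).
x = 1 + 3·9 = 28.

28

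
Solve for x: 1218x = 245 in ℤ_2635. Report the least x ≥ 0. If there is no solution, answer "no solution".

First find gcd(1218, 2635):
2635 = 2·1218 + 199
1218 = 6·199 + 24
199 = 8·24 + 7
24 = 3·7 + 3
7 = 2·3 + 1
3 = 3·1 + 0
gcd = 1, so a unique solution mod 2635 exists.
Back-substitute for the Bézout coefficients:
1 = 7 − 2·3
1 = −2·24 + 7·7
1 = 7·199 − 58·24
1 = −58·1218 + 355·199
1 = 355·2635 − 768·1218
So 1218·(-768) ≡ 1 (mod 2635), giving 1218⁻¹ ≡ 1867.
x ≡ 1218⁻¹·245 ≡ 1867·245 ≡ 1560 (mod 2635).

1560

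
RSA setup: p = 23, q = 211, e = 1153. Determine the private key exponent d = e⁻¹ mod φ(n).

577

φ(n) = (p−1)(q−1) = 22·210 = 4620.
Need d with 1153·d ≡ 1 (mod 4620). Apply the extended Euclidean algorithm:
4620 = 4×1153 + 8
1153 = 144×8 + 1
8 = 8×1 + 0
Back-substitute:
1 = 1153 − 144·8
1 = −144·4620 + 577·1153
So 1153·577 ≡ 1 (mod 4620), hence d = 577.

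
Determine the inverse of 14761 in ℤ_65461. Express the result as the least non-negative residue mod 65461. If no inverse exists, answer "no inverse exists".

Apply the Euclidean algorithm to 65461 and 14761:
65461 = 4*14761 + 6417
14761 = 2*6417 + 1927
6417 = 3*1927 + 636
1927 = 3*636 + 19
636 = 33*19 + 9
19 = 2*9 + 1
9 = 9*1 + 0
Since gcd(14761, 65461) = 1, back-substitute to write 1 as a combination:
1 = 19 − 2·9
1 = −2·636 + 67·19
1 = 67·1927 − 203·636
1 = −203·6417 + 676·1927
1 = 676·14761 − 1555·6417
1 = −1555·65461 + 6896·14761
So 14761·6896 ≡ 1 (mod 65461).

6896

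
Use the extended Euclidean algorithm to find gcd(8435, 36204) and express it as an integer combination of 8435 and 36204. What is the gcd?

7

Apply Euclid's algorithm to 36204 and 8435:
36204 = 4·8435 + 2464
8435 = 3·2464 + 1043
2464 = 2·1043 + 378
1043 = 2·378 + 287
378 = 1·287 + 91
287 = 3·91 + 14
91 = 6·14 + 7
14 = 2·7 + 0
gcd(8435, 36204) = 7.
Express as a combination:
7 = 91 − 6·14
7 = −6·287 + 19·91
7 = 19·378 − 25·287
7 = −25·1043 + 69·378
7 = 69·2464 − 163·1043
7 = −163·8435 + 558·2464
7 = 558·36204 − 2395·8435
So 7 = (558)·36204 + (-2395)·8435.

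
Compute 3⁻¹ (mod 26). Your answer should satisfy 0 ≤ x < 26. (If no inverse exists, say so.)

9

Run Euclid on (26, 3):
26 = 8*3 + 2
3 = 1*2 + 1
2 = 2*1 + 0
Since gcd(3, 26) = 1, back-substitute to write 1 as a combination:
1 = 3 − 2
1 = −26 + 9·3
So 3·9 ≡ 1 (mod 26).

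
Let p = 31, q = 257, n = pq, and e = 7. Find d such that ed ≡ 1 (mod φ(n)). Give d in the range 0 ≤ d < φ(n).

6583

φ(n) = (p−1)(q−1) = 30·256 = 7680.
Need d with 7·d ≡ 1 (mod 7680). Apply the extended Euclidean algorithm:
7680 = 1097×7 + 1
7 = 7×1 + 0
Back-substitute:
1 = 7680 − 1097·7
So 7·(-1097) ≡ 1 (mod 7680), hence d ≡ -1097 ≡ 6583 (mod 7680).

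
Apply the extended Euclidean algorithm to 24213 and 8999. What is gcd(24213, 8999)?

1

Repeated division:
24213 = 2*8999 + 6215
8999 = 1*6215 + 2784
6215 = 2*2784 + 647
2784 = 4*647 + 196
647 = 3*196 + 59
196 = 3*59 + 19
59 = 3*19 + 2
19 = 9*2 + 1
2 = 2*1 + 0
gcd(24213, 8999) = 1.
Working backward:
1 = 19 − 9·2
1 = −9·59 + 28·19
1 = 28·196 − 93·59
1 = −93·647 + 307·196
1 = 307·2784 − 1321·647
1 = −1321·6215 + 2949·2784
1 = 2949·8999 − 4270·6215
1 = −4270·24213 + 11489·8999
So 1 = (-4270)·24213 + (11489)·8999.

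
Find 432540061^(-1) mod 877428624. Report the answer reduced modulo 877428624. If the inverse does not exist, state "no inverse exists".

735509461

Apply the Euclidean algorithm to 877428624 and 432540061:
877428624 = 2×432540061 + 12348502
432540061 = 35×12348502 + 342491
12348502 = 36×342491 + 18826
342491 = 18×18826 + 3623
18826 = 5×3623 + 711
3623 = 5×711 + 68
711 = 10×68 + 31
68 = 2×31 + 6
31 = 5×6 + 1
6 = 6×1 + 0
gcd = 1, so the inverse exists. Back-substitute:
1 = 31 − 5·6
1 = −5·68 + 11·31
1 = 11·711 − 115·68
1 = −115·3623 + 586·711
1 = 586·18826 − 3045·3623
1 = −3045·342491 + 55396·18826
1 = 55396·12348502 − 1997301·342491
1 = −1997301·432540061 + 69960931·12348502
1 = 69960931·877428624 − 141919163·432540061
Hence 432540061⁻¹ ≡ -141919163 ≡ 735509461 (mod 877428624).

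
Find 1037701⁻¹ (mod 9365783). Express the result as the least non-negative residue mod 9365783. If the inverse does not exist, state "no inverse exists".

no inverse exists

Compute gcd(1037701, 9365783):
9365783 = 9×1037701 + 26474
1037701 = 39×26474 + 5215
26474 = 5×5215 + 399
5215 = 13×399 + 28
399 = 14×28 + 7
28 = 4×7 + 0
Since gcd = 7 > 1, 1037701 is not a unit mod 9365783.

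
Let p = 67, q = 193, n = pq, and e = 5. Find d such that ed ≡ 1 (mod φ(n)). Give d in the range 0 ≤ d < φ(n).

5069

φ(n) = (p−1)(q−1) = 66·192 = 12672.
Need d with 5·d ≡ 1 (mod 12672). Apply the extended Euclidean algorithm:
12672 = 2534×5 + 2
5 = 2×2 + 1
2 = 2×1 + 0
Back-substitute:
1 = 5 − 2·2
1 = −2·12672 + 5069·5
So 5·5069 ≡ 1 (mod 12672), hence d = 5069.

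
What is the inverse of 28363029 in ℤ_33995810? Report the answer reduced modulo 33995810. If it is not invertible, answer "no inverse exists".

gcd(33995810, 28363029) by repeated division:
33995810 = 1×28363029 + 5632781
28363029 = 5×5632781 + 199124
5632781 = 28×199124 + 57309
199124 = 3×57309 + 27197
57309 = 2×27197 + 2915
27197 = 9×2915 + 962
2915 = 3×962 + 29
962 = 33×29 + 5
29 = 5×5 + 4
5 = 1×4 + 1
4 = 4×1 + 0
gcd = 1, so the inverse exists. Back-substitute:
1 = 5 − 4
1 = −29 + 6·5
1 = 6·962 − 199·29
1 = −199·2915 + 603·962
1 = 603·27197 − 5626·2915
1 = −5626·57309 + 11855·27197
1 = 11855·199124 − 41191·57309
1 = −41191·5632781 + 1165203·199124
1 = 1165203·28363029 − 5867206·5632781
1 = −5867206·33995810 + 7032409·28363029
So 28363029·7032409 ≡ 1 (mod 33995810).

7032409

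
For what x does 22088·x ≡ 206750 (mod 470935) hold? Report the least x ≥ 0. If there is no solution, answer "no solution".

16000

First find gcd(22088, 470935):
470935 = 21*22088 + 7087
22088 = 3*7087 + 827
7087 = 8*827 + 471
827 = 1*471 + 356
471 = 1*356 + 115
356 = 3*115 + 11
115 = 10*11 + 5
11 = 2*5 + 1
5 = 5*1 + 0
gcd = 1, so a unique solution mod 470935 exists.
Back-substitute for the Bézout coefficients:
1 = 11 − 2·5
1 = −2·115 + 21·11
1 = 21·356 − 65·115
1 = −65·471 + 86·356
1 = 86·827 − 151·471
1 = −151·7087 + 1294·827
1 = 1294·22088 − 4033·7087
1 = −4033·470935 + 85987·22088
So 22088·(85987) ≡ 1 (mod 470935), giving 22088⁻¹ ≡ 85987.
x ≡ 22088⁻¹·206750 ≡ 85987·206750 ≡ 16000 (mod 470935).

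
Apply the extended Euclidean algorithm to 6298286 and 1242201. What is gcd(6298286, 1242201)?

1

Euclidean algorithm:
6298286 = 5*1242201 + 87281
1242201 = 14*87281 + 20267
87281 = 4*20267 + 6213
20267 = 3*6213 + 1628
6213 = 3*1628 + 1329
1628 = 1*1329 + 299
1329 = 4*299 + 133
299 = 2*133 + 33
133 = 4*33 + 1
33 = 33*1 + 0
gcd(6298286, 1242201) = 1.
Back-substituting:
1 = 133 − 4·33
1 = −4·299 + 9·133
1 = 9·1329 − 40·299
1 = −40·1628 + 49·1329
1 = 49·6213 − 187·1628
1 = −187·20267 + 610·6213
1 = 610·87281 − 2627·20267
1 = −2627·1242201 + 37388·87281
1 = 37388·6298286 − 189567·1242201
So 1 = (37388)·6298286 + (-189567)·1242201.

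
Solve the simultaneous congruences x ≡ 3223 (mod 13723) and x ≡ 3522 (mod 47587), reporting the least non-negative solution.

Write x = 3223 + 13723·k. Then 13723·k ≡ 3522 − 3223 ≡ 299 (mod 47587).
Need 13723⁻¹ mod 47587. Extended Euclid on (47587, 13723):
47587 = 3·13723 + 6418
13723 = 2·6418 + 887
6418 = 7·887 + 209
887 = 4·209 + 51
209 = 4·51 + 5
51 = 10·5 + 1
5 = 5·1 + 0
Back-substitute:
1 = 51 − 10·5
1 = −10·209 + 41·51
1 = 41·887 − 174·209
1 = −174·6418 + 1259·887
1 = 1259·13723 − 2692·6418
1 = −2692·47587 + 9335·13723
13723⁻¹ ≡ 9335 (mod 47587), so k ≡ 9335·299 ≡ 31119 (mod 47587).
x = 3223 + 13723·31119 = 427049260.

427049260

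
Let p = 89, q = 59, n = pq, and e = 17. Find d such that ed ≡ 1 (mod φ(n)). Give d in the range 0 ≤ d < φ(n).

φ(n) = (p−1)(q−1) = 88·58 = 5104.
Need d with 17·d ≡ 1 (mod 5104). Apply the extended Euclidean algorithm:
5104 = 300*17 + 4
17 = 4*4 + 1
4 = 4*1 + 0
Back-substitute:
1 = 17 − 4·4
1 = −4·5104 + 1201·17
So 17·1201 ≡ 1 (mod 5104), hence d = 1201.

1201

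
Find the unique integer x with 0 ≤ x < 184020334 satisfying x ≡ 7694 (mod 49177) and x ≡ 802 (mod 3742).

43381808

Write x = 7694 + 49177·k. Then 49177·k ≡ 802 − 7694 ≡ 592 (mod 3742).
Need 49177⁻¹ mod 3742. Extended Euclid on (3742, 531):
3742 = 7·531 + 25
531 = 21·25 + 6
25 = 4·6 + 1
6 = 6·1 + 0
Back-substitute:
1 = 25 − 4·6
1 = −4·531 + 85·25
1 = 85·3742 − 599·531
49177⁻¹ ≡ 3143 (mod 3742), so k ≡ 3143·592 ≡ 882 (mod 3742).
x = 7694 + 49177·882 = 43381808.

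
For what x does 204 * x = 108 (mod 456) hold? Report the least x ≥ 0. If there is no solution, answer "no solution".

5

First find gcd(204, 456):
456 = 2·204 + 48
204 = 4·48 + 12
48 = 4·12 + 0
gcd = 12 and 12 | 108, so solutions exist. Divide through by 12: 17x ≡ 9 (mod 38).
Now find 17⁻¹ mod 38:
38 = 2·17 + 4
17 = 4·4 + 1
4 = 4·1 + 0
Back-substitute:
1 = 17 − 4·4
1 = −4·38 + 9·17
So 17⁻¹ ≡ 9 (mod 38).
Then x ≡ 9·9 ≡ 5 (mod 38); the smallest non-negative solution is x = 5.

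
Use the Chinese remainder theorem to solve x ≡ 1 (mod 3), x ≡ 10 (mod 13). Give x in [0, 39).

Write x = 1 + 3·k. Then 3·k ≡ 10 − 1 ≡ 9 (mod 13).
Need 3⁻¹ mod 13. Extended Euclid on (13, 3):
13 = 4·3 + 1
3 = 3·1 + 0
Back-substitute:
1 = 13 − 4·3
3⁻¹ ≡ 9 (mod 13), so k ≡ 9·9 ≡ 3 (mod 13).
x = 1 + 3·3 = 10.

10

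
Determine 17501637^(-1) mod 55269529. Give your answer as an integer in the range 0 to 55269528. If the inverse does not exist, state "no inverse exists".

53504758

gcd(55269529, 17501637) by repeated division:
55269529 = 3·17501637 + 2764618
17501637 = 6·2764618 + 913929
2764618 = 3·913929 + 22831
913929 = 40·22831 + 689
22831 = 33·689 + 94
689 = 7·94 + 31
94 = 3·31 + 1
31 = 31·1 + 0
gcd = 1, so the inverse exists. Back-substitute:
1 = 94 − 3·31
1 = −3·689 + 22·94
1 = 22·22831 − 729·689
1 = −729·913929 + 29182·22831
1 = 29182·2764618 − 88275·913929
1 = −88275·17501637 + 558832·2764618
1 = 558832·55269529 − 1764771·17501637
Thus 17501637·(-1764771) ≡ 1 (mod 55269529); reducing, -1764771 mod 55269529 = 53504758.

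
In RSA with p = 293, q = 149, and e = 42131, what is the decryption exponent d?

φ(n) = (p−1)(q−1) = 292·148 = 43216.
Need d with 42131·d ≡ 1 (mod 43216). Apply the extended Euclidean algorithm:
43216 = 1*42131 + 1085
42131 = 38*1085 + 901
1085 = 1*901 + 184
901 = 4*184 + 165
184 = 1*165 + 19
165 = 8*19 + 13
19 = 1*13 + 6
13 = 2*6 + 1
6 = 6*1 + 0
Back-substitute:
1 = 13 − 2·6
1 = −2·19 + 3·13
1 = 3·165 − 26·19
1 = −26·184 + 29·165
1 = 29·901 − 142·184
1 = −142·1085 + 171·901
1 = 171·42131 − 6640·1085
1 = −6640·43216 + 6811·42131
So 42131·6811 ≡ 1 (mod 43216), hence d = 6811.

6811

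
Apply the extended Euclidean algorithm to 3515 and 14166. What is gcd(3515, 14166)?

1

Repeated division:
14166 = 4*3515 + 106
3515 = 33*106 + 17
106 = 6*17 + 4
17 = 4*4 + 1
4 = 4*1 + 0
gcd(3515, 14166) = 1.
Express as a combination:
1 = 17 − 4·4
1 = −4·106 + 25·17
1 = 25·3515 − 829·106
1 = −829·14166 + 3341·3515
So 1 = (-829)·14166 + (3341)·3515.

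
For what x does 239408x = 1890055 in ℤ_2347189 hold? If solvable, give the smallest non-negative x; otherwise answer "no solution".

gcd(239408, 2347189):
2347189 = 9·239408 + 192517
239408 = 1·192517 + 46891
192517 = 4·46891 + 4953
46891 = 9·4953 + 2314
4953 = 2·2314 + 325
2314 = 7·325 + 39
325 = 8·39 + 13
39 = 3·13 + 0
gcd = 13, but 13 ∤ 1890055, so the congruence has no solution.

no solution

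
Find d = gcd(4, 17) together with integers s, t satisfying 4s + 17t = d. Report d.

Repeated division:
17 = 4·4 + 1
4 = 4·1 + 0
gcd(4, 17) = 1.
Back-substituting:
1 = 17 − 4·4
So 1 = (1)·17 + (-4)·4.

1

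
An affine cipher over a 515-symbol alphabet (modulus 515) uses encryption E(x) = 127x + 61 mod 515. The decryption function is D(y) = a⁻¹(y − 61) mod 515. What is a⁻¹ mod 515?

Extended Euclidean algorithm:
515 = 4×127 + 7
127 = 18×7 + 1
7 = 7×1 + 0
gcd = 1, so the inverse exists. Back-substitute:
1 = 127 − 18·7
1 = −18·515 + 73·127
So 127·73 ≡ 1 (mod 515).

73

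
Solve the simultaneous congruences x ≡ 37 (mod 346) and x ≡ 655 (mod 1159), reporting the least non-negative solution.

346037

Write x = 37 + 346·k. Then 346·k ≡ 655 − 37 ≡ 618 (mod 1159).
Need 346⁻¹ mod 1159. Extended Euclid on (1159, 346):
1159 = 3·346 + 121
346 = 2·121 + 104
121 = 1·104 + 17
104 = 6·17 + 2
17 = 8·2 + 1
2 = 2·1 + 0
Back-substitute:
1 = 17 − 8·2
1 = −8·104 + 49·17
1 = 49·121 − 57·104
1 = −57·346 + 163·121
1 = 163·1159 − 546·346
346⁻¹ ≡ 613 (mod 1159), so k ≡ 613·618 ≡ 1000 (mod 1159).
x = 37 + 346·1000 = 346037.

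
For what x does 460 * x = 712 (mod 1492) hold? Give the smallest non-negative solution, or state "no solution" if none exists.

First find gcd(460, 1492):
1492 = 3·460 + 112
460 = 4·112 + 12
112 = 9·12 + 4
12 = 3·4 + 0
gcd = 4 and 4 | 712, so solutions exist. Divide through by 4: 115x ≡ 178 (mod 373).
Now find 115⁻¹ mod 373:
373 = 3*115 + 28
115 = 4*28 + 3
28 = 9*3 + 1
3 = 3*1 + 0
Back-substitute:
1 = 28 − 9·3
1 = −9·115 + 37·28
1 = 37·373 − 120·115
So 115·(-120) ≡ 1 (mod 373), i.e. 115⁻¹ ≡ 253.
Then x ≡ 253·178 ≡ 274 (mod 373); the smallest non-negative solution is x = 274.

274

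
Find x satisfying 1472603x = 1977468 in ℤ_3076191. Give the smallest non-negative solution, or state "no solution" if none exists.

2586873

First find gcd(1472603, 3076191):
3076191 = 2×1472603 + 130985
1472603 = 11×130985 + 31768
130985 = 4×31768 + 3913
31768 = 8×3913 + 464
3913 = 8×464 + 201
464 = 2×201 + 62
201 = 3×62 + 15
62 = 4×15 + 2
15 = 7×2 + 1
2 = 2×1 + 0
gcd = 1, so a unique solution mod 3076191 exists.
Back-substitute for the Bézout coefficients:
1 = 15 − 7·2
1 = −7·62 + 29·15
1 = 29·201 − 94·62
1 = −94·464 + 217·201
1 = 217·3913 − 1830·464
1 = −1830·31768 + 14857·3913
1 = 14857·130985 − 61258·31768
1 = −61258·1472603 + 688695·130985
1 = 688695·3076191 − 1438648·1472603
So 1472603·(-1438648) ≡ 1 (mod 3076191), giving 1472603⁻¹ ≡ 1637543.
x ≡ 1472603⁻¹·1977468 ≡ 1637543·1977468 ≡ 2586873 (mod 3076191).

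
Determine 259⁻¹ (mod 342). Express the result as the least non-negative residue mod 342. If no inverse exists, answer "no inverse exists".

Extended Euclidean algorithm:
342 = 1*259 + 83
259 = 3*83 + 10
83 = 8*10 + 3
10 = 3*3 + 1
3 = 3*1 + 0
Since gcd(259, 342) = 1, back-substitute to write 1 as a combination:
1 = 10 − 3·3
1 = −3·83 + 25·10
1 = 25·259 − 78·83
1 = −78·342 + 103·259
So 259·103 ≡ 1 (mod 342).

103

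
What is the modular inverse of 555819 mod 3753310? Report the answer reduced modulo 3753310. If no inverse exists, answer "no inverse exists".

Compute gcd(555819, 3753310):
3753310 = 6·555819 + 418396
555819 = 1·418396 + 137423
418396 = 3·137423 + 6127
137423 = 22·6127 + 2629
6127 = 2·2629 + 869
2629 = 3·869 + 22
869 = 39·22 + 11
22 = 2·11 + 0
The gcd is 11, not 1, hence no inverse exists.

no inverse exists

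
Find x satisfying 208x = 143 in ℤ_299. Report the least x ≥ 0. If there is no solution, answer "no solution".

5

First find gcd(208, 299):
299 = 1·208 + 91
208 = 2·91 + 26
91 = 3·26 + 13
26 = 2·13 + 0
gcd = 13 and 13 | 143, so solutions exist. Divide through by 13: 16x ≡ 11 (mod 23).
Now find 16⁻¹ mod 23:
23 = 1·16 + 7
16 = 2·7 + 2
7 = 3·2 + 1
2 = 2·1 + 0
Back-substitute:
1 = 7 − 3·2
1 = −3·16 + 7·7
1 = 7·23 − 10·16
So 16·(-10) ≡ 1 (mod 23), i.e. 16⁻¹ ≡ 13.
Then x ≡ 13·11 ≡ 5 (mod 23); the smallest non-negative solution is x = 5.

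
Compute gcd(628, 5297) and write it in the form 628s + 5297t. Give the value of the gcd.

Repeated division:
5297 = 8·628 + 273
628 = 2·273 + 82
273 = 3·82 + 27
82 = 3·27 + 1
27 = 27·1 + 0
gcd(628, 5297) = 1.
Working backward:
1 = 82 − 3·27
1 = −3·273 + 10·82
1 = 10·628 − 23·273
1 = −23·5297 + 194·628
So 1 = (-23)·5297 + (194)·628.

1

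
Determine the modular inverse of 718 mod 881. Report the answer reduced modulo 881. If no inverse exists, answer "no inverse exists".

Run Euclid on (881, 718):
881 = 1·718 + 163
718 = 4·163 + 66
163 = 2·66 + 31
66 = 2·31 + 4
31 = 7·4 + 3
4 = 1·3 + 1
3 = 3·1 + 0
Since gcd(718, 881) = 1, back-substitute to write 1 as a combination:
1 = 4 − 3
1 = −31 + 8·4
1 = 8·66 − 17·31
1 = −17·163 + 42·66
1 = 42·718 − 185·163
1 = −185·881 + 227·718
So 718·227 ≡ 1 (mod 881).

227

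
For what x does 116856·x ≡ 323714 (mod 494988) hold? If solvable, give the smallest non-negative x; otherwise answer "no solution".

gcd(116856, 494988):
494988 = 4·116856 + 27564
116856 = 4·27564 + 6600
27564 = 4·6600 + 1164
6600 = 5·1164 + 780
1164 = 1·780 + 384
780 = 2·384 + 12
384 = 32·12 + 0
gcd = 12, but 12 ∤ 323714, so the congruence has no solution.

no solution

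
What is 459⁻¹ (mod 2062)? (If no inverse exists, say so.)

gcd(2062, 459) by repeated division:
2062 = 4*459 + 226
459 = 2*226 + 7
226 = 32*7 + 2
7 = 3*2 + 1
2 = 2*1 + 0
gcd = 1, so the inverse exists. Back-substitute:
1 = 7 − 3·2
1 = −3·226 + 97·7
1 = 97·459 − 197·226
1 = −197·2062 + 885·459
So 459·885 ≡ 1 (mod 2062).

885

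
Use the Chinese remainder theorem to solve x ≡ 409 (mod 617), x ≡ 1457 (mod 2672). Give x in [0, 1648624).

Write x = 409 + 617·k. Then 617·k ≡ 1457 − 409 ≡ 1048 (mod 2672).
Need 617⁻¹ mod 2672. Extended Euclid on (2672, 617):
2672 = 4·617 + 204
617 = 3·204 + 5
204 = 40·5 + 4
5 = 1·4 + 1
4 = 4·1 + 0
Back-substitute:
1 = 5 − 4
1 = −204 + 41·5
1 = 41·617 − 124·204
1 = −124·2672 + 537·617
617⁻¹ ≡ 537 (mod 2672), so k ≡ 537·1048 ≡ 1656 (mod 2672).
x = 409 + 617·1656 = 1022161.

1022161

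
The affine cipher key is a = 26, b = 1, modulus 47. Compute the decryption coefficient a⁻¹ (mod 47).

gcd(47, 26) by repeated division:
47 = 1*26 + 21
26 = 1*21 + 5
21 = 4*5 + 1
5 = 5*1 + 0
Since gcd(26, 47) = 1, back-substitute to write 1 as a combination:
1 = 21 − 4·5
1 = −4·26 + 5·21
1 = 5·47 − 9·26
Thus 26·(-9) ≡ 1 (mod 47); reducing, -9 mod 47 = 38.

38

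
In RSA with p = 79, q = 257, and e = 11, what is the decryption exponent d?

12707

φ(n) = (p−1)(q−1) = 78·256 = 19968.
Need d with 11·d ≡ 1 (mod 19968). Apply the extended Euclidean algorithm:
19968 = 1815*11 + 3
11 = 3*3 + 2
3 = 1*2 + 1
2 = 2*1 + 0
Back-substitute:
1 = 3 − 2
1 = −11 + 4·3
1 = 4·19968 − 7261·11
So 11·(-7261) ≡ 1 (mod 19968), hence d ≡ -7261 ≡ 12707 (mod 19968).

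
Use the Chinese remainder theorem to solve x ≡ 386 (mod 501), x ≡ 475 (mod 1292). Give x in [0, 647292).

243371

Write x = 386 + 501·k. Then 501·k ≡ 475 − 386 ≡ 89 (mod 1292).
Need 501⁻¹ mod 1292. Extended Euclid on (1292, 501):
1292 = 2·501 + 290
501 = 1·290 + 211
290 = 1·211 + 79
211 = 2·79 + 53
79 = 1·53 + 26
53 = 2·26 + 1
26 = 26·1 + 0
Back-substitute:
1 = 53 − 2·26
1 = −2·79 + 3·53
1 = 3·211 − 8·79
1 = −8·290 + 11·211
1 = 11·501 − 19·290
1 = −19·1292 + 49·501
501⁻¹ ≡ 49 (mod 1292), so k ≡ 49·89 ≡ 485 (mod 1292).
x = 386 + 501·485 = 243371.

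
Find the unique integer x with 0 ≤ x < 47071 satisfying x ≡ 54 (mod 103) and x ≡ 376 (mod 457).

Write x = 54 + 103·k. Then 103·k ≡ 376 − 54 ≡ 322 (mod 457).
Need 103⁻¹ mod 457. Extended Euclid on (457, 103):
457 = 4*103 + 45
103 = 2*45 + 13
45 = 3*13 + 6
13 = 2*6 + 1
6 = 6*1 + 0
Back-substitute:
1 = 13 − 2·6
1 = −2·45 + 7·13
1 = 7·103 − 16·45
1 = −16·457 + 71·103
103⁻¹ ≡ 71 (mod 457), so k ≡ 71·322 ≡ 12 (mod 457).
x = 54 + 103·12 = 1290.

1290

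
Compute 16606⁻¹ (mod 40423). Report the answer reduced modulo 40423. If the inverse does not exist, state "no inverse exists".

9569

gcd(40423, 16606) by repeated division:
40423 = 2·16606 + 7211
16606 = 2·7211 + 2184
7211 = 3·2184 + 659
2184 = 3·659 + 207
659 = 3·207 + 38
207 = 5·38 + 17
38 = 2·17 + 4
17 = 4·4 + 1
4 = 4·1 + 0
The gcd is 1. Working backward:
1 = 17 − 4·4
1 = −4·38 + 9·17
1 = 9·207 − 49·38
1 = −49·659 + 156·207
1 = 156·2184 − 517·659
1 = −517·7211 + 1707·2184
1 = 1707·16606 − 3931·7211
1 = −3931·40423 + 9569·16606
So 16606·9569 ≡ 1 (mod 40423).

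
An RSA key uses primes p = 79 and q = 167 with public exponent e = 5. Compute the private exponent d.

φ(n) = (p−1)(q−1) = 78·166 = 12948.
Need d with 5·d ≡ 1 (mod 12948). Apply the extended Euclidean algorithm:
12948 = 2589×5 + 3
5 = 1×3 + 2
3 = 1×2 + 1
2 = 2×1 + 0
Back-substitute:
1 = 3 − 2
1 = −5 + 2·3
1 = 2·12948 − 5179·5
So 5·(-5179) ≡ 1 (mod 12948), hence d ≡ -5179 ≡ 7769 (mod 12948).

7769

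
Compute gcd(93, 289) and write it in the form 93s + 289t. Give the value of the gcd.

Repeated division:
289 = 3·93 + 10
93 = 9·10 + 3
10 = 3·3 + 1
3 = 3·1 + 0
gcd(93, 289) = 1.
Working backward:
1 = 10 − 3·3
1 = −3·93 + 28·10
1 = 28·289 − 87·93
So 1 = (28)·289 + (-87)·93.

1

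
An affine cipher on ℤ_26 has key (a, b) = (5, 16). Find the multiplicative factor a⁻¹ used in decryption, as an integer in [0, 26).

21

Extended Euclidean algorithm:
26 = 5×5 + 1
5 = 5×1 + 0
Since gcd(5, 26) = 1, back-substitute to write 1 as a combination:
1 = 26 − 5·5
Thus 5·(-5) ≡ 1 (mod 26); reducing, -5 mod 26 = 21.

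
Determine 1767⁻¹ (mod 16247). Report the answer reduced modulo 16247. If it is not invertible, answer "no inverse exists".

8643

Apply the Euclidean algorithm to 16247 and 1767:
16247 = 9·1767 + 344
1767 = 5·344 + 47
344 = 7·47 + 15
47 = 3·15 + 2
15 = 7·2 + 1
2 = 2·1 + 0
Since gcd(1767, 16247) = 1, back-substitute to write 1 as a combination:
1 = 15 − 7·2
1 = −7·47 + 22·15
1 = 22·344 − 161·47
1 = −161·1767 + 827·344
1 = 827·16247 − 7604·1767
Hence 1767⁻¹ ≡ -7604 ≡ 8643 (mod 16247).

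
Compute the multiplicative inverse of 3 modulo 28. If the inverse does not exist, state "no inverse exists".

19

Extended Euclidean algorithm:
28 = 9*3 + 1
3 = 3*1 + 0
gcd = 1, so the inverse exists. Back-substitute:
1 = 28 − 9·3
Thus 3·(-9) ≡ 1 (mod 28); reducing, -9 mod 28 = 19.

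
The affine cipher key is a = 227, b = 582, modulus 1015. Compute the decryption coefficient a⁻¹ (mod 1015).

Run Euclid on (1015, 227):
1015 = 4×227 + 107
227 = 2×107 + 13
107 = 8×13 + 3
13 = 4×3 + 1
3 = 3×1 + 0
The gcd is 1. Working backward:
1 = 13 − 4·3
1 = −4·107 + 33·13
1 = 33·227 − 70·107
1 = −70·1015 + 313·227
So 227·313 ≡ 1 (mod 1015).

313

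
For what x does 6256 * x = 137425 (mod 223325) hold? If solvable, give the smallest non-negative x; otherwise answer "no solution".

First find gcd(6256, 223325):
223325 = 35·6256 + 4365
6256 = 1·4365 + 1891
4365 = 2·1891 + 583
1891 = 3·583 + 142
583 = 4·142 + 15
142 = 9·15 + 7
15 = 2·7 + 1
7 = 7·1 + 0
gcd = 1, so a unique solution mod 223325 exists.
Back-substitute for the Bézout coefficients:
1 = 15 − 2·7
1 = −2·142 + 19·15
1 = 19·583 − 78·142
1 = −78·1891 + 253·583
1 = 253·4365 − 584·1891
1 = −584·6256 + 837·4365
1 = 837·223325 − 29879·6256
So 6256·(-29879) ≡ 1 (mod 223325), giving 6256⁻¹ ≡ 193446.
x ≡ 6256⁻¹·137425 ≡ 193446·137425 ≡ 155200 (mod 223325).

155200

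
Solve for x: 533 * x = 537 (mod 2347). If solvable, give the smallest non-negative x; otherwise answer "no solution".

252

First find gcd(533, 2347):
2347 = 4·533 + 215
533 = 2·215 + 103
215 = 2·103 + 9
103 = 11·9 + 4
9 = 2·4 + 1
4 = 4·1 + 0
gcd = 1, so a unique solution mod 2347 exists.
Back-substitute for the Bézout coefficients:
1 = 9 − 2·4
1 = −2·103 + 23·9
1 = 23·215 − 48·103
1 = −48·533 + 119·215
1 = 119·2347 − 524·533
So 533·(-524) ≡ 1 (mod 2347), giving 533⁻¹ ≡ 1823.
x ≡ 533⁻¹·537 ≡ 1823·537 ≡ 252 (mod 2347).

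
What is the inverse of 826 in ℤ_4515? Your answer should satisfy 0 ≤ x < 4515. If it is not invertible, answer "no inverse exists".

Compute gcd(826, 4515):
4515 = 5·826 + 385
826 = 2·385 + 56
385 = 6·56 + 49
56 = 1·49 + 7
49 = 7·7 + 0
gcd(826, 4515) = 7 ≠ 1, so 826 has no multiplicative inverse modulo 4515.

no inverse exists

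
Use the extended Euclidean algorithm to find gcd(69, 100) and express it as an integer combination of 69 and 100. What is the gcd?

Apply Euclid's algorithm to 100 and 69:
100 = 1×69 + 31
69 = 2×31 + 7
31 = 4×7 + 3
7 = 2×3 + 1
3 = 3×1 + 0
gcd(69, 100) = 1.
Back-substituting:
1 = 7 − 2·3
1 = −2·31 + 9·7
1 = 9·69 − 20·31
1 = −20·100 + 29·69
So 1 = (-20)·100 + (29)·69.

1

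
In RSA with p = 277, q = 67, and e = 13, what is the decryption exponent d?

φ(n) = (p−1)(q−1) = 276·66 = 18216.
Need d with 13·d ≡ 1 (mod 18216). Apply the extended Euclidean algorithm:
18216 = 1401×13 + 3
13 = 4×3 + 1
3 = 3×1 + 0
Back-substitute:
1 = 13 − 4·3
1 = −4·18216 + 5605·13
So 13·5605 ≡ 1 (mod 18216), hence d = 5605.

5605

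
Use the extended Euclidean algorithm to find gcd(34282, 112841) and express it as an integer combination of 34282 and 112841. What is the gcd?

1

Apply Euclid's algorithm to 112841 and 34282:
112841 = 3·34282 + 9995
34282 = 3·9995 + 4297
9995 = 2·4297 + 1401
4297 = 3·1401 + 94
1401 = 14·94 + 85
94 = 1·85 + 9
85 = 9·9 + 4
9 = 2·4 + 1
4 = 4·1 + 0
gcd(34282, 112841) = 1.
Working backward:
1 = 9 − 2·4
1 = −2·85 + 19·9
1 = 19·94 − 21·85
1 = −21·1401 + 313·94
1 = 313·4297 − 960·1401
1 = −960·9995 + 2233·4297
1 = 2233·34282 − 7659·9995
1 = −7659·112841 + 25210·34282
So 1 = (-7659)·112841 + (25210)·34282.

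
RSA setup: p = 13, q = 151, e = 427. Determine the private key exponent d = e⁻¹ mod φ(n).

763

φ(n) = (p−1)(q−1) = 12·150 = 1800.
Need d with 427·d ≡ 1 (mod 1800). Apply the extended Euclidean algorithm:
1800 = 4×427 + 92
427 = 4×92 + 59
92 = 1×59 + 33
59 = 1×33 + 26
33 = 1×26 + 7
26 = 3×7 + 5
7 = 1×5 + 2
5 = 2×2 + 1
2 = 2×1 + 0
Back-substitute:
1 = 5 − 2·2
1 = −2·7 + 3·5
1 = 3·26 − 11·7
1 = −11·33 + 14·26
1 = 14·59 − 25·33
1 = −25·92 + 39·59
1 = 39·427 − 181·92
1 = −181·1800 + 763·427
So 427·763 ≡ 1 (mod 1800), hence d = 763.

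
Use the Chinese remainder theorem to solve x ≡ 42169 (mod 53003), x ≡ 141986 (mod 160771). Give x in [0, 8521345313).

6882587725

Write x = 42169 + 53003·k. Then 53003·k ≡ 141986 − 42169 ≡ 99817 (mod 160771).
Need 53003⁻¹ mod 160771. Extended Euclid on (160771, 53003):
160771 = 3×53003 + 1762
53003 = 30×1762 + 143
1762 = 12×143 + 46
143 = 3×46 + 5
46 = 9×5 + 1
5 = 5×1 + 0
Back-substitute:
1 = 46 − 9·5
1 = −9·143 + 28·46
1 = 28·1762 − 345·143
1 = −345·53003 + 10378·1762
1 = 10378·160771 − 31479·53003
53003⁻¹ ≡ 129292 (mod 160771), so k ≡ 129292·99817 ≡ 129852 (mod 160771).
x = 42169 + 53003·129852 = 6882587725.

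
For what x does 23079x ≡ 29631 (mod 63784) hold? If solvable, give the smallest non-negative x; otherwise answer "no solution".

4777

First find gcd(23079, 63784):
63784 = 2*23079 + 17626
23079 = 1*17626 + 5453
17626 = 3*5453 + 1267
5453 = 4*1267 + 385
1267 = 3*385 + 112
385 = 3*112 + 49
112 = 2*49 + 14
49 = 3*14 + 7
14 = 2*7 + 0
gcd = 7 and 7 | 29631, so solutions exist. Divide through by 7: 3297x ≡ 4233 (mod 9112).
Now find 3297⁻¹ mod 9112:
9112 = 2*3297 + 2518
3297 = 1*2518 + 779
2518 = 3*779 + 181
779 = 4*181 + 55
181 = 3*55 + 16
55 = 3*16 + 7
16 = 2*7 + 2
7 = 3*2 + 1
2 = 2*1 + 0
Back-substitute:
1 = 7 − 3·2
1 = −3·16 + 7·7
1 = 7·55 − 24·16
1 = −24·181 + 79·55
1 = 79·779 − 340·181
1 = −340·2518 + 1099·779
1 = 1099·3297 − 1439·2518
1 = −1439·9112 + 3977·3297
So 3297⁻¹ ≡ 3977 (mod 9112).
Then x ≡ 3977·4233 ≡ 4777 (mod 9112); the smallest non-negative solution is x = 4777.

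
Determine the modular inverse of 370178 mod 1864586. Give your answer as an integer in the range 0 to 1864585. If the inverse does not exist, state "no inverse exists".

no inverse exists

Compute gcd(370178, 1864586):
1864586 = 5*370178 + 13696
370178 = 27*13696 + 386
13696 = 35*386 + 186
386 = 2*186 + 14
186 = 13*14 + 4
14 = 3*4 + 2
4 = 2*2 + 0
gcd(370178, 1864586) = 2 ≠ 1, so 370178 has no multiplicative inverse modulo 1864586.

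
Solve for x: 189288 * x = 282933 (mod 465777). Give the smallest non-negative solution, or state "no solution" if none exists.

11328

First find gcd(189288, 465777):
465777 = 2·189288 + 87201
189288 = 2·87201 + 14886
87201 = 5·14886 + 12771
14886 = 1·12771 + 2115
12771 = 6·2115 + 81
2115 = 26·81 + 9
81 = 9·9 + 0
gcd = 9 and 9 | 282933, so solutions exist. Divide through by 9: 21032x ≡ 31437 (mod 51753).
Now find 21032⁻¹ mod 51753:
51753 = 2·21032 + 9689
21032 = 2·9689 + 1654
9689 = 5·1654 + 1419
1654 = 1·1419 + 235
1419 = 6·235 + 9
235 = 26·9 + 1
9 = 9·1 + 0
Back-substitute:
1 = 235 − 26·9
1 = −26·1419 + 157·235
1 = 157·1654 − 183·1419
1 = −183·9689 + 1072·1654
1 = 1072·21032 − 2327·9689
1 = −2327·51753 + 5726·21032
So 21032⁻¹ ≡ 5726 (mod 51753).
Then x ≡ 5726·31437 ≡ 11328 (mod 51753); the smallest non-negative solution is x = 11328.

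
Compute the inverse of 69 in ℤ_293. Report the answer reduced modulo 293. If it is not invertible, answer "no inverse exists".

gcd(293, 69) by repeated division:
293 = 4×69 + 17
69 = 4×17 + 1
17 = 17×1 + 0
Since gcd(69, 293) = 1, back-substitute to write 1 as a combination:
1 = 69 − 4·17
1 = −4·293 + 17·69
So 69·17 ≡ 1 (mod 293).

17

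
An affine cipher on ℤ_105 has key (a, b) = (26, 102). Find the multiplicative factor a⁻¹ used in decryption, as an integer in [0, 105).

101

Extended Euclidean algorithm:
105 = 4×26 + 1
26 = 26×1 + 0
gcd = 1, so the inverse exists. Back-substitute:
1 = 105 − 4·26
Hence 26⁻¹ ≡ -4 ≡ 101 (mod 105).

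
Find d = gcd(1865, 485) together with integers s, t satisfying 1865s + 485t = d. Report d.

Apply Euclid's algorithm to 1865 and 485:
1865 = 3·485 + 410
485 = 1·410 + 75
410 = 5·75 + 35
75 = 2·35 + 5
35 = 7·5 + 0
gcd(1865, 485) = 5.
Express as a combination:
5 = 75 − 2·35
5 = −2·410 + 11·75
5 = 11·485 − 13·410
5 = −13·1865 + 50·485
So 5 = (-13)·1865 + (50)·485.

5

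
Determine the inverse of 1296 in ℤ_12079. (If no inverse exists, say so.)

Run Euclid on (12079, 1296):
12079 = 9*1296 + 415
1296 = 3*415 + 51
415 = 8*51 + 7
51 = 7*7 + 2
7 = 3*2 + 1
2 = 2*1 + 0
gcd = 1, so the inverse exists. Back-substitute:
1 = 7 − 3·2
1 = −3·51 + 22·7
1 = 22·415 − 179·51
1 = −179·1296 + 559·415
1 = 559·12079 − 5210·1296
Thus 1296·(-5210) ≡ 1 (mod 12079); reducing, -5210 mod 12079 = 6869.

6869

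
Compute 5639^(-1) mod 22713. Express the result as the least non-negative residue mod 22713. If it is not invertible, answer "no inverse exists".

1736

Apply the Euclidean algorithm to 22713 and 5639:
22713 = 4·5639 + 157
5639 = 35·157 + 144
157 = 1·144 + 13
144 = 11·13 + 1
13 = 13·1 + 0
Since gcd(5639, 22713) = 1, back-substitute to write 1 as a combination:
1 = 144 − 11·13
1 = −11·157 + 12·144
1 = 12·5639 − 431·157
1 = −431·22713 + 1736·5639
So 5639·1736 ≡ 1 (mod 22713).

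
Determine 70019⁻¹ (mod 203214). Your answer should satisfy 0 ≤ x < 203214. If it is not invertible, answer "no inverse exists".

Run Euclid on (203214, 70019):
203214 = 2·70019 + 63176
70019 = 1·63176 + 6843
63176 = 9·6843 + 1589
6843 = 4·1589 + 487
1589 = 3·487 + 128
487 = 3·128 + 103
128 = 1·103 + 25
103 = 4·25 + 3
25 = 8·3 + 1
3 = 3·1 + 0
gcd = 1, so the inverse exists. Back-substitute:
1 = 25 − 8·3
1 = −8·103 + 33·25
1 = 33·128 − 41·103
1 = −41·487 + 156·128
1 = 156·1589 − 509·487
1 = −509·6843 + 2192·1589
1 = 2192·63176 − 20237·6843
1 = −20237·70019 + 22429·63176
1 = 22429·203214 − 65095·70019
So 70019·(-65095) ≡ 1 (mod 203214), and -65095 ≡ 138119 (mod 203214).

138119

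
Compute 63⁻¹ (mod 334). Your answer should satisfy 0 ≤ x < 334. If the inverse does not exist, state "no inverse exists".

281

Run Euclid on (334, 63):
334 = 5*63 + 19
63 = 3*19 + 6
19 = 3*6 + 1
6 = 6*1 + 0
gcd = 1, so the inverse exists. Back-substitute:
1 = 19 − 3·6
1 = −3·63 + 10·19
1 = 10·334 − 53·63
So 63·(-53) ≡ 1 (mod 334), and -53 ≡ 281 (mod 334).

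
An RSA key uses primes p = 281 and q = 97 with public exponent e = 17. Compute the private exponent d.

φ(n) = (p−1)(q−1) = 280·96 = 26880.
Need d with 17·d ≡ 1 (mod 26880). Apply the extended Euclidean algorithm:
26880 = 1581*17 + 3
17 = 5*3 + 2
3 = 1*2 + 1
2 = 2*1 + 0
Back-substitute:
1 = 3 − 2
1 = −17 + 6·3
1 = 6·26880 − 9487·17
So 17·(-9487) ≡ 1 (mod 26880), hence d ≡ -9487 ≡ 17393 (mod 26880).

17393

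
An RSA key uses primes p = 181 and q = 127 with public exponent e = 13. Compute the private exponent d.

13957

φ(n) = (p−1)(q−1) = 180·126 = 22680.
Need d with 13·d ≡ 1 (mod 22680). Apply the extended Euclidean algorithm:
22680 = 1744*13 + 8
13 = 1*8 + 5
8 = 1*5 + 3
5 = 1*3 + 2
3 = 1*2 + 1
2 = 2*1 + 0
Back-substitute:
1 = 3 − 2
1 = −5 + 2·3
1 = 2·8 − 3·5
1 = −3·13 + 5·8
1 = 5·22680 − 8723·13
So 13·(-8723) ≡ 1 (mod 22680), hence d ≡ -8723 ≡ 13957 (mod 22680).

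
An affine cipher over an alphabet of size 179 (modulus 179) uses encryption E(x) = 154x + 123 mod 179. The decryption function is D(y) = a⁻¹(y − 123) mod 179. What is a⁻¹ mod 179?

136

Extended Euclidean algorithm:
179 = 1×154 + 25
154 = 6×25 + 4
25 = 6×4 + 1
4 = 4×1 + 0
The gcd is 1. Working backward:
1 = 25 − 6·4
1 = −6·154 + 37·25
1 = 37·179 − 43·154
So 154·(-43) ≡ 1 (mod 179), and -43 ≡ 136 (mod 179).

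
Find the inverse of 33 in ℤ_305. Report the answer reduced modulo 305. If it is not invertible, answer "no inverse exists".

Extended Euclidean algorithm:
305 = 9·33 + 8
33 = 4·8 + 1
8 = 8·1 + 0
Since gcd(33, 305) = 1, back-substitute to write 1 as a combination:
1 = 33 − 4·8
1 = −4·305 + 37·33
So 33·37 ≡ 1 (mod 305).

37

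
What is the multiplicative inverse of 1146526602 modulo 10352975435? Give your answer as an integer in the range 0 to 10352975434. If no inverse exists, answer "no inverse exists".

Apply the Euclidean algorithm to 10352975435 and 1146526602:
10352975435 = 9·1146526602 + 34236017
1146526602 = 33·34236017 + 16738041
34236017 = 2·16738041 + 759935
16738041 = 22·759935 + 19471
759935 = 39·19471 + 566
19471 = 34·566 + 227
566 = 2·227 + 112
227 = 2·112 + 3
112 = 37·3 + 1
3 = 3·1 + 0
gcd = 1, so the inverse exists. Back-substitute:
1 = 112 − 37·3
1 = −37·227 + 75·112
1 = 75·566 − 187·227
1 = −187·19471 + 6433·566
1 = 6433·759935 − 251074·19471
1 = −251074·16738041 + 5530061·759935
1 = 5530061·34236017 − 11311196·16738041
1 = −11311196·1146526602 + 378799529·34236017
1 = 378799529·10352975435 − 3420506957·1146526602
Thus 1146526602·(-3420506957) ≡ 1 (mod 10352975435); reducing, -3420506957 mod 10352975435 = 6932468478.

6932468478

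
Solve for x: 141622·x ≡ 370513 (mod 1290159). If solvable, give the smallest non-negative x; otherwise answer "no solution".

46381

First find gcd(141622, 1290159):
1290159 = 9*141622 + 15561
141622 = 9*15561 + 1573
15561 = 9*1573 + 1404
1573 = 1*1404 + 169
1404 = 8*169 + 52
169 = 3*52 + 13
52 = 4*13 + 0
gcd = 13 and 13 | 370513, so solutions exist. Divide through by 13: 10894x ≡ 28501 (mod 99243).
Now find 10894⁻¹ mod 99243:
99243 = 9·10894 + 1197
10894 = 9·1197 + 121
1197 = 9·121 + 108
121 = 1·108 + 13
108 = 8·13 + 4
13 = 3·4 + 1
4 = 4·1 + 0
Back-substitute:
1 = 13 − 3·4
1 = −3·108 + 25·13
1 = 25·121 − 28·108
1 = −28·1197 + 277·121
1 = 277·10894 − 2521·1197
1 = −2521·99243 + 22966·10894
So 10894⁻¹ ≡ 22966 (mod 99243).
Then x ≡ 22966·28501 ≡ 46381 (mod 99243); the smallest non-negative solution is x = 46381.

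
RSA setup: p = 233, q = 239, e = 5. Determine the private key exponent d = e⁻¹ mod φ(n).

44173

φ(n) = (p−1)(q−1) = 232·238 = 55216.
Need d with 5·d ≡ 1 (mod 55216). Apply the extended Euclidean algorithm:
55216 = 11043×5 + 1
5 = 5×1 + 0
Back-substitute:
1 = 55216 − 11043·5
So 5·(-11043) ≡ 1 (mod 55216), hence d ≡ -11043 ≡ 44173 (mod 55216).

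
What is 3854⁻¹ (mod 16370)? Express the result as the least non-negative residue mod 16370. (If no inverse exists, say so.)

no inverse exists

Compute gcd(3854, 16370):
16370 = 4×3854 + 954
3854 = 4×954 + 38
954 = 25×38 + 4
38 = 9×4 + 2
4 = 2×2 + 0
Since gcd = 2 > 1, 3854 is not a unit mod 16370.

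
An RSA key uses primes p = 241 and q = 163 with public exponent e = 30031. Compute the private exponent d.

28111

φ(n) = (p−1)(q−1) = 240·162 = 38880.
Need d with 30031·d ≡ 1 (mod 38880). Apply the extended Euclidean algorithm:
38880 = 1·30031 + 8849
30031 = 3·8849 + 3484
8849 = 2·3484 + 1881
3484 = 1·1881 + 1603
1881 = 1·1603 + 278
1603 = 5·278 + 213
278 = 1·213 + 65
213 = 3·65 + 18
65 = 3·18 + 11
18 = 1·11 + 7
11 = 1·7 + 4
7 = 1·4 + 3
4 = 1·3 + 1
3 = 3·1 + 0
Back-substitute:
1 = 4 − 3
1 = −7 + 2·4
1 = 2·11 − 3·7
1 = −3·18 + 5·11
1 = 5·65 − 18·18
1 = −18·213 + 59·65
1 = 59·278 − 77·213
1 = −77·1603 + 444·278
1 = 444·1881 − 521·1603
1 = −521·3484 + 965·1881
1 = 965·8849 − 2451·3484
1 = −2451·30031 + 8318·8849
1 = 8318·38880 − 10769·30031
So 30031·(-10769) ≡ 1 (mod 38880), hence d ≡ -10769 ≡ 28111 (mod 38880).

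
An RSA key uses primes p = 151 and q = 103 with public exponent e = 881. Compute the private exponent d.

521

φ(n) = (p−1)(q−1) = 150·102 = 15300.
Need d with 881·d ≡ 1 (mod 15300). Apply the extended Euclidean algorithm:
15300 = 17×881 + 323
881 = 2×323 + 235
323 = 1×235 + 88
235 = 2×88 + 59
88 = 1×59 + 29
59 = 2×29 + 1
29 = 29×1 + 0
Back-substitute:
1 = 59 − 2·29
1 = −2·88 + 3·59
1 = 3·235 − 8·88
1 = −8·323 + 11·235
1 = 11·881 − 30·323
1 = −30·15300 + 521·881
So 881·521 ≡ 1 (mod 15300), hence d = 521.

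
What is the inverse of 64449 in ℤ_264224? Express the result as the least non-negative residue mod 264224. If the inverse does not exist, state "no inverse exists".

Apply the Euclidean algorithm to 264224 and 64449:
264224 = 4·64449 + 6428
64449 = 10·6428 + 169
6428 = 38·169 + 6
169 = 28·6 + 1
6 = 6·1 + 0
Since gcd(64449, 264224) = 1, back-substitute to write 1 as a combination:
1 = 169 − 28·6
1 = −28·6428 + 1065·169
1 = 1065·64449 − 10678·6428
1 = −10678·264224 + 43777·64449
So 64449·43777 ≡ 1 (mod 264224).

43777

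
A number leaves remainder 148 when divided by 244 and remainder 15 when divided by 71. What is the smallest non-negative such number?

16984

Write x = 148 + 244·k. Then 244·k ≡ 15 − 148 ≡ 9 (mod 71).
Need 244⁻¹ mod 71. Extended Euclid on (71, 31):
71 = 2·31 + 9
31 = 3·9 + 4
9 = 2·4 + 1
4 = 4·1 + 0
Back-substitute:
1 = 9 − 2·4
1 = −2·31 + 7·9
1 = 7·71 − 16·31
244⁻¹ ≡ 55 (mod 71), so k ≡ 55·9 ≡ 69 (mod 71).
x = 148 + 244·69 = 16984.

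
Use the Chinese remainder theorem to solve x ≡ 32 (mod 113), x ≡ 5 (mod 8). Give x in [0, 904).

Write x = 32 + 113·k. Then 113·k ≡ 5 − 32 ≡ 5 (mod 8).
Need 113⁻¹ mod 8. Extended Euclid on (8, 1):
8 = 8·1 + 0
113⁻¹ ≡ 1 (mod 8), so k ≡ 1·5 ≡ 5 (mod 8).
x = 32 + 113·5 = 597.

597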